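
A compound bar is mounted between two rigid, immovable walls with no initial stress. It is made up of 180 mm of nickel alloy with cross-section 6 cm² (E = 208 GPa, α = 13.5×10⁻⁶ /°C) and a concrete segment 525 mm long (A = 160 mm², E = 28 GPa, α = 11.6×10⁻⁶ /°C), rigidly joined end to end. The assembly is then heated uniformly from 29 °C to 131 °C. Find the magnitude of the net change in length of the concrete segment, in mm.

With the walls removed the bar would change length by δ_free = Σ αᵢΔT Lᵢ = 13.5×10⁻⁶×102×180 + 11.6×10⁻⁶×102×525 = 0.869 mm.
The rigid supports impose zero overall length change; the single axial force P common to all segments must satisfy P Σ Lᵢ/(AᵢEᵢ) = δ_free.
The series flexibility is Σ Lᵢ/(AᵢEᵢ) = 180/(600×208×10³) + 525/(160×28×10³) = 0.0001186 mm/N.
P = 0.869 / 0.0001186 = 7326 N = 7.326 kN, compressive.
For the concrete segment, free thermal change = 11.6×10⁻⁶×102×525 = 0.6212 mm and elastic change from P = 7326×525/(160×28×10³) = 0.8585 mm; these oppose, so the net change is 0.237 mm (segment shortens).

|ΔL| ≈ 0.237 mm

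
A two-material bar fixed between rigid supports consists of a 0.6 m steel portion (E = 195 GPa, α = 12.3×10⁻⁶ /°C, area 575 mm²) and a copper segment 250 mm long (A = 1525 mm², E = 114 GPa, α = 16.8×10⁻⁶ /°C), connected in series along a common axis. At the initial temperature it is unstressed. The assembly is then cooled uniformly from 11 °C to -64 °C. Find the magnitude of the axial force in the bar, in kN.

If the supports were absent, the total length change would be Σ αᵢΔT Lᵢ = 12.3×10⁻⁶×75×600 + 16.8×10⁻⁶×75×250 = 0.8685 mm.
Since the ends are fixed, an axial force P builds up, equal in every segment, with P · Σ Lᵢ/(AᵢEᵢ) = δ_free.
The series flexibility is Σ Lᵢ/(AᵢEᵢ) = 600/(575×195×10³) + 250/(1525×114×10³) = 6.789×10⁻⁶ mm/N.
So P = 0.8685 / 6.789×10⁻⁶ = 127.9 kN, tensile.

P ≈ 128 kN (tensile)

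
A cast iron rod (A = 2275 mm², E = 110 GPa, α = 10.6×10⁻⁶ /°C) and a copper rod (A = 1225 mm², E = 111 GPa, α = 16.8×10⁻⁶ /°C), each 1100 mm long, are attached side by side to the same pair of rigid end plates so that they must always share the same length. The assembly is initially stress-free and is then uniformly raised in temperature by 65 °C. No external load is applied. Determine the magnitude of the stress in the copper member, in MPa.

The copper has the larger α, so on heating it would change length more than the cast iron if both were free. The rigid plates force a common final length, so the copper is put into compression and the cast iron into tension, with equal and opposite forces P (no external load).
Compatibility of the two members (thermal + elastic change equal): (α₁ − α₂)ΔT = P·[1/(A₁E₁) + 1/(A₂E₂)].
|α₁ − α₂|·ΔT = 6.2×10⁻⁶ × 65 = 0.000403.
1/(A₁E₁) + 1/(A₂E₂) = 1/(2275×110×10³) + 1/(1225×111×10³) = 1.135×10⁻⁸ N⁻¹.
P = 0.000403 / 1.135×10⁻⁸ = 35510 N = 35.51 kN.
σ_{copper} = P/A₂ = 35510/1225 = 28.98 MPa, compressive.

σ ≈ 29 MPa (compressive)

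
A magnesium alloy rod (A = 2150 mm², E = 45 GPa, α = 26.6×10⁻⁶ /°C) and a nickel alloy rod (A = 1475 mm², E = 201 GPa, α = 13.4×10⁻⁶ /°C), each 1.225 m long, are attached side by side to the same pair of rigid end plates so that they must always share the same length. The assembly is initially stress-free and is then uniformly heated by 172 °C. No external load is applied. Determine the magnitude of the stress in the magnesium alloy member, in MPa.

σ ≈ 77 MPa (compressive)

The magnesium alloy has the larger α, so on heating it would change length more than the nickel alloy if both were free. The rigid plates force a common final length, so the magnesium alloy is put into compression and the nickel alloy into tension, with equal and opposite forces P (no external load).
Equating the net (thermal + elastic) strains gives |α₁ − α₂|·ΔT = P·[1/(A₁E₁) + 1/(A₂E₂)].
|α₁ − α₂|·ΔT = 13.2×10⁻⁶ × 172 = 0.00227.
1/(A₁E₁) + 1/(A₂E₂) = 1/(2150×45×10³) + 1/(1475×201×10³) = 1.371×10⁻⁸ N⁻¹.
P = 0.00227 / 1.371×10⁻⁸ = 165600 N = 165.6 kN.
σ_{magnesium alloy} = P/A₁ = 165600/2150 = 77.03 MPa, compressive.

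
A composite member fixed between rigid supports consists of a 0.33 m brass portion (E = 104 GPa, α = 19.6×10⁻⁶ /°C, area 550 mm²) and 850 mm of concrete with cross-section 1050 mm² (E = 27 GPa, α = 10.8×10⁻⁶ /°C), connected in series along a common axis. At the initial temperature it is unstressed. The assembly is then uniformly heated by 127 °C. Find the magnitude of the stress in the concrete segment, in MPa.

σ ≈ 52.9 MPa (compressive)

With the walls removed the bar would change length by δ_free = Σ αᵢΔT Lᵢ = 19.6×10⁻⁶×127×330 + 10.8×10⁻⁶×127×850 = 1.987 mm.
Since the ends are fixed, an axial force P builds up, equal in every segment, with P · Σ Lᵢ/(AᵢEᵢ) = δ_free.
The series flexibility is Σ Lᵢ/(AᵢEᵢ) = 330/(550×104×10³) + 850/(1050×27×10³) = 3.575×10⁻⁵ mm/N.
Hence P = δ_free / Σ(L/AE) = 1.987/3.575×10⁻⁵ = 55.59 kN (compressive).
σ_{concrete} = P / A = 55590 / 1050 = 52.94 MPa.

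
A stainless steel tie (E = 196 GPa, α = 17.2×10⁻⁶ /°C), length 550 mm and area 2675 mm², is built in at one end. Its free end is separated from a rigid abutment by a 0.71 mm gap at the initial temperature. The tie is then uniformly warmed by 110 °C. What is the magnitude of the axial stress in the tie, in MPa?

If the wall were absent the tie would grow by αΔT L = 17.2×10⁻⁶ × 110 × 550 = 1.041 mm.
The gap closes (δ_free > 0.71 mm) and the wall then resists a further 1.041 − 0.71 = 0.3306 mm of expansion.
Compatibility: PL/(AE) = 0.3306 mm, so σ = P/A = E × (0.3306/550) = 117.8 MPa.

σ ≈ 118 MPa (compressive)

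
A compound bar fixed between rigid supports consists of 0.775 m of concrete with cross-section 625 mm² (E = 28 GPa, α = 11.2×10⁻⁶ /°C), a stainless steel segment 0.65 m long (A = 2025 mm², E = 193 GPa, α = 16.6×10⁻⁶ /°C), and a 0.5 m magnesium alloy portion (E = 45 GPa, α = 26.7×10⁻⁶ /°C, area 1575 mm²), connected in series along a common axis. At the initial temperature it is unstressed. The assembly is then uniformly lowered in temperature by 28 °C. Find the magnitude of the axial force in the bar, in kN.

P ≈ 17.3 kN (tensile)

Free thermal contraction of the whole bar: Σ αᵢΔT Lᵢ = 11.2×10⁻⁶×28×775 + 16.6×10⁻⁶×28×650 + 26.7×10⁻⁶×28×500 = 0.919 mm.
Since the ends are fixed, an axial force P builds up, equal in every segment, with P · Σ Lᵢ/(AᵢEᵢ) = δ_free.
Σ Lᵢ/(AᵢEᵢ) = 775/(625×28×10³) + 650/(2025×193×10³) + 500/(1575×45×10³) = 5.3×10⁻⁵ mm/N.
P = 0.919 / 5.3×10⁻⁵ = 17340 N = 17.34 kN, tensile.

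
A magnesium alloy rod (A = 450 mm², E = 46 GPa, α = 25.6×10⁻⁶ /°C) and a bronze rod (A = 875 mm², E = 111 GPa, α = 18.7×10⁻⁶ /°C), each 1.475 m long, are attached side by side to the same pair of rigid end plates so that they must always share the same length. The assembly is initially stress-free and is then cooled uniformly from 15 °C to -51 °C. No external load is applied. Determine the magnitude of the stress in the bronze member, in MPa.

σ ≈ 8.88 MPa (compressive)

The magnesium alloy has the larger α, so on cooling it would change length more than the bronze if both were free. The rigid plates force a common final length, so the magnesium alloy is put into tension and the bronze into compression, with equal and opposite forces P (no external load).
Setting the final lengths equal and cancelling L: (α₁ − α₂)ΔT = P/(A₁E₁) + P/(A₂E₂).
|α₁ − α₂|·ΔT = 6.9×10⁻⁶ × 66 = 0.0004554.
1/(A₁E₁) + 1/(A₂E₂) = 1/(450×46×10³) + 1/(875×111×10³) = 5.861×10⁻⁸ N⁻¹.
So P = 0.0004554 / 5.861×10⁻⁸ = 7.771 kN.
σ_{bronze} = P/A₂ = 7771/875 = 8.881 MPa, compressive.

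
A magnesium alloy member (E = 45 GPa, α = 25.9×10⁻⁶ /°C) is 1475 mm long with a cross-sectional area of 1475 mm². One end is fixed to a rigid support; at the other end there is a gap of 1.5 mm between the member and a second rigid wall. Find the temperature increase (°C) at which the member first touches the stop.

ΔT ≈ 39.3 °C

The gap closes when αΔT L = 1.5 mm, since the member is still unstressed at that instant.
ΔT = 1.5 / (25.9×10⁻⁶ × 1475) = 39.26 °C.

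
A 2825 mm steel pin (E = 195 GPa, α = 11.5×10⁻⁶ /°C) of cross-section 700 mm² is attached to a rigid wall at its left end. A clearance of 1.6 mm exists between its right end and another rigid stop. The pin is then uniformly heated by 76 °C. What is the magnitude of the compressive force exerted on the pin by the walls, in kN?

P ≈ 42 kN

If the wall were absent the pin would grow by αΔT L = 11.5×10⁻⁶ × 76 × 2825 = 2.469 mm.
After closing the 1.6 mm clearance, 2.469 − 1.6 = 0.8691 mm of expansion remains to be suppressed by the wall.
So σ = E(δ_free − g)/L = 195×10³ × 0.8691/2825 = 59.99 MPa.
Force on the wall = σA = 59.99 × 700 mm² = 41.99 kN.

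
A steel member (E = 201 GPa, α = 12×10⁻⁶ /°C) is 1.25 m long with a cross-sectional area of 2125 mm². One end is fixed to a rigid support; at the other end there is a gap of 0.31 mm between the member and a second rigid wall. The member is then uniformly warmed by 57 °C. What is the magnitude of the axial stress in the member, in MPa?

Unrestrained expansion: δ_free = αΔT L = 12×10⁻⁶ × 57 × 1250 = 0.855 mm.
The gap closes (δ_free > 0.31 mm) and the wall then resists a further 0.855 − 0.31 = 0.545 mm of expansion.
So σ = E(δ_free − g)/L = 201×10³ × 0.545/1250 = 87.64 MPa.

σ ≈ 87.6 MPa (compressive)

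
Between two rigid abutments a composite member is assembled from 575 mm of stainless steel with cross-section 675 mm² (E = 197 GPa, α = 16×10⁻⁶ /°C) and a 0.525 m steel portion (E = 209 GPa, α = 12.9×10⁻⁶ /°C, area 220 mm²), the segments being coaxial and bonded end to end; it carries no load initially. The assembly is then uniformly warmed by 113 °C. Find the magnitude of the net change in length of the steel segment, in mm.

|ΔL| ≈ 0.544 mm

If the supports were absent, the total length change would be Σ αᵢΔT Lᵢ = 16×10⁻⁶×113×575 + 12.9×10⁻⁶×113×525 = 1.805 mm.
The rigid supports impose zero overall length change; the single axial force P common to all segments must satisfy P Σ Lᵢ/(AᵢEᵢ) = δ_free.
The series flexibility is Σ Lᵢ/(AᵢEᵢ) = 575/(675×197×10³) + 525/(220×209×10³) = 1.574×10⁻⁵ mm/N.
P = 1.805 / 1.574×10⁻⁵ = 114700 N = 114.7 kN, compressive.
For the steel segment, free thermal change = 12.9×10⁻⁶×113×525 = 0.7653 mm and elastic change from P = 114700×525/(220×209×10³) = 1.309 mm; these oppose, so the net change is 0.544 mm (segment shortens).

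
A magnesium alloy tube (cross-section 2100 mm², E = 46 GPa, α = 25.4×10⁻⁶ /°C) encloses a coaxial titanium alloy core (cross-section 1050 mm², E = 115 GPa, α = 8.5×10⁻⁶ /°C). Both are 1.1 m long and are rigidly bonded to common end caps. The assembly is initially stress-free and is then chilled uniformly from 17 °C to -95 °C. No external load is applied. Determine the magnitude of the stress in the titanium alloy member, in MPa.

σ ≈ 96.7 MPa (compressive)

The magnesium alloy has the larger α, so on cooling it would change length more than the titanium alloy if both were free. The rigid plates force a common final length, so the magnesium alloy is put into tension and the titanium alloy into compression, with equal and opposite forces P (no external load).
Compatibility of the two members (thermal + elastic change equal): (α₁ − α₂)ΔT = P·[1/(A₁E₁) + 1/(A₂E₂)].
|α₁ − α₂|·ΔT = 16.9×10⁻⁶ × 112 = 0.001893.
1/(A₁E₁) + 1/(A₂E₂) = 1/(2100×46×10³) + 1/(1050×115×10³) = 1.863×10⁻⁸ N⁻¹.
P = 0.001893 / 1.863×10⁻⁸ = 101600 N = 101.6 kN.
σ_{titanium alloy} = P/A₂ = 101600/1050 = 96.74 MPa, compressive.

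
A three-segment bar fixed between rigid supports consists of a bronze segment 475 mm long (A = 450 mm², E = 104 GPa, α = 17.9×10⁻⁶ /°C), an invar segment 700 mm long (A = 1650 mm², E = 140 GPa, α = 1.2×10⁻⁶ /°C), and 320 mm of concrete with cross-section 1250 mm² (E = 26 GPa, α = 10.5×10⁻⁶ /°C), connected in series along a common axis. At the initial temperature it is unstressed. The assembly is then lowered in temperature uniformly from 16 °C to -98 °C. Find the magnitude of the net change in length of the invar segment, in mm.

|ΔL| ≈ 0.0948 mm

If the supports were absent, the total length change would be Σ αᵢΔT Lᵢ = 17.9×10⁻⁶×114×475 + 1.2×10⁻⁶×114×700 + 10.5×10⁻⁶×114×320 = 1.448 mm.
The rigid supports impose zero overall length change; the single axial force P common to all segments must satisfy P Σ Lᵢ/(AᵢEᵢ) = δ_free.
The series flexibility is Σ Lᵢ/(AᵢEᵢ) = 475/(450×104×10³) + 700/(1650×140×10³) + 320/(1250×26×10³) = 2.303×10⁻⁵ mm/N.
P = 1.448 / 2.303×10⁻⁵ = 62890 N = 62.89 kN, tensile.
For the invar segment, free thermal change = 1.2×10⁻⁶×114×700 = 0.09576 mm and elastic change from P = 62890×700/(1650×140×10³) = 0.1906 mm; these oppose, so the net change is 0.0948 mm (segment lengthens).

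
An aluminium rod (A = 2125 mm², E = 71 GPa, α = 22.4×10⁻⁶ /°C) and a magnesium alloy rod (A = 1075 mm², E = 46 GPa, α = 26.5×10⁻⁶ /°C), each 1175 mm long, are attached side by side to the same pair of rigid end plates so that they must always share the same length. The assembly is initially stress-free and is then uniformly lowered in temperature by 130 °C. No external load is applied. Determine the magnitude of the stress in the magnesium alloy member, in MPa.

Both members must finish at the same length. With the larger α, the magnesium alloy tends to over-contract; the plates restrain it, putting the magnesium alloy in tension and the aluminium in compression. With no external load the two internal forces are equal and opposite, magnitude P.
Setting the final lengths equal and cancelling L: (α₁ − α₂)ΔT = P/(A₁E₁) + P/(A₂E₂).
|α₁ − α₂|·ΔT = 4.1×10⁻⁶ × 130 = 0.000533.
1/(A₁E₁) + 1/(A₂E₂) = 1/(2125×71×10³) + 1/(1075×46×10³) = 2.685×10⁻⁸ N⁻¹.
So P = 0.000533 / 2.685×10⁻⁸ = 19.85 kN.
σ_{magnesium alloy} = P/A₂ = 19850/1075 = 18.47 MPa, tensile.

σ ≈ 18.5 MPa (tensile)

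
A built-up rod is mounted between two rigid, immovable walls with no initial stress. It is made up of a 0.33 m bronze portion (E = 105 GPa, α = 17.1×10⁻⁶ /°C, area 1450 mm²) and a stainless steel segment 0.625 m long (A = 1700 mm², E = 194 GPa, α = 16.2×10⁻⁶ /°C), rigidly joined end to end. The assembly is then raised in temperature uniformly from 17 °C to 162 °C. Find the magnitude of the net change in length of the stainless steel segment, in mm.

Free thermal expansion of the whole bar: Σ αᵢΔT Lᵢ = 17.1×10⁻⁶×145×330 + 16.2×10⁻⁶×145×625 = 2.286 mm.
The walls prevent any net length change, so an axial force P (same in every segment) develops. Compatibility: P · Σ Lᵢ/(AᵢEᵢ) = δ_free.
Σ Lᵢ/(AᵢEᵢ) = 330/(1450×105×10³) + 625/(1700×194×10³) = 4.063×10⁻⁶ mm/N.
So P = 2.286 / 4.063×10⁻⁶ = 562.8 kN, compressive.
For the stainless steel segment, free thermal change = 16.2×10⁻⁶×145×625 = 1.468 mm and elastic change from P = 562800×625/(1700×194×10³) = 1.067 mm; these oppose, so the net change is 0.402 mm (segment lengthens).

|ΔL| ≈ 0.402 mm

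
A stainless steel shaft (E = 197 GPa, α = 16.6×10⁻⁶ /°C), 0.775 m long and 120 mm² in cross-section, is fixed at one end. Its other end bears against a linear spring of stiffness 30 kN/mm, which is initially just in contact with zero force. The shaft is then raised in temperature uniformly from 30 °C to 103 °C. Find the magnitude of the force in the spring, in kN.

If the spring were absent the shaft would lengthen by αΔT L = 16.6×10⁻⁶ × 73 × 775 = 0.9391 mm.
With a force P in the spring, the elastic change of the shaft is PL/(AE) and that of the spring is P/k; compatibility requires their sum to equal δ_free.
So P = δ_free / [L/(AE) + 1/k] = 0.9391 / [ 775/(120×197×10³) + 1/(30×10³) ].
P = 0.9391 / 6.612×10⁻⁵ = 14200 N.

P ≈ 14.2 kN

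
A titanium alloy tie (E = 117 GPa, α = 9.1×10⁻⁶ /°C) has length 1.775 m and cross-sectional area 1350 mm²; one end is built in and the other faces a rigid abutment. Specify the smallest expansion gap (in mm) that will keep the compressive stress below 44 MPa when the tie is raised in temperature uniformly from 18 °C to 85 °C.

g ≈ 0.415 mm

Free expansion if unrestrained: δ_free = αΔT L = 9.1×10⁻⁶ × 67 × 1775 = 1.082 mm.
A stress of 44 MPa corresponds to the wall pushing the tie back by σL/E = 44×1775/(117×10³) = 0.6675 mm.
The gap must absorb the remainder: g_min = 1.082 − 0.6675 = 0.4147 mm.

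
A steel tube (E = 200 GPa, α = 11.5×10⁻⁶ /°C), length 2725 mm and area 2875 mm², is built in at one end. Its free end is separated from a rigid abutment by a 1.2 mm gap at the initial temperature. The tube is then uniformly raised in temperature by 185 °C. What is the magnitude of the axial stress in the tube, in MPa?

σ ≈ 337 MPa (compressive)

Unrestrained expansion: δ_free = αΔT L = 11.5×10⁻⁶ × 185 × 2725 = 5.797 mm.
This exceeds the 1.2 mm gap, so the wall pushes back. The portion of expansion that must be recovered elastically is δ_free − gap = 5.797 − 1.2 = 4.597 mm.
That suppressed elongation corresponds to σ = E·Δ/L = 200×10³ × 4.597/2725 = 337.4 MPa.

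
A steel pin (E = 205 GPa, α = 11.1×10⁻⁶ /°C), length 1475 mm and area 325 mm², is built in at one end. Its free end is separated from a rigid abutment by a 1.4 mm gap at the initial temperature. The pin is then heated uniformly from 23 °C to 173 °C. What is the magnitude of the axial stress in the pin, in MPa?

σ ≈ 147 MPa (compressive)

Free thermal elongation = αΔT L = 11.1×10⁻⁶ × 150 × 1475 = 2.456 mm.
The gap closes (δ_free > 1.4 mm) and the wall then resists a further 2.456 − 1.4 = 1.056 mm of expansion.
That suppressed elongation corresponds to σ = E·Δ/L = 205×10³ × 1.056/1475 = 146.7 MPa.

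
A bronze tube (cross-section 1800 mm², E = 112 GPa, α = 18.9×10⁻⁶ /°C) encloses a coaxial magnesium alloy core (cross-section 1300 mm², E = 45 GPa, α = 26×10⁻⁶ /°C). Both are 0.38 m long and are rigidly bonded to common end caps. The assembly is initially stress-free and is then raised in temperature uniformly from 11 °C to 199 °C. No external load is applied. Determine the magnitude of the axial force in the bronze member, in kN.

P ≈ 60.5 kN (tensile in the bronze)

The magnesium alloy has the larger α, so on heating it would change length more than the bronze if both were free. The rigid plates force a common final length, so the magnesium alloy is put into compression and the bronze into tension, with equal and opposite forces P (no external load).
Compatibility of the two members (thermal + elastic change equal): (α₁ − α₂)ΔT = P·[1/(A₁E₁) + 1/(A₂E₂)].
|α₁ − α₂|·ΔT = 7.1×10⁻⁶ × 188 = 0.001335.
1/(A₁E₁) + 1/(A₂E₂) = 1/(1800×112×10³) + 1/(1300×45×10³) = 2.205×10⁻⁸ N⁻¹.
So P = 0.001335 / 2.205×10⁻⁸ = 60.52 kN.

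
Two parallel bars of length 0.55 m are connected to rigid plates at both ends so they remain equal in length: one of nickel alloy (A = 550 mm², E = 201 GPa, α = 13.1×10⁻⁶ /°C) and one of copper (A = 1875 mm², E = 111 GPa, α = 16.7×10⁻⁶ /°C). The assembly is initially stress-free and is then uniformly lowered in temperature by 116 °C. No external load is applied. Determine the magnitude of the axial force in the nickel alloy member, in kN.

The copper has the larger α, so on cooling it would change length more than the nickel alloy if both were free. The rigid plates force a common final length, so the copper is put into tension and the nickel alloy into compression, with equal and opposite forces P (no external load).
Compatibility of the two members (thermal + elastic change equal): (α₁ − α₂)ΔT = P·[1/(A₁E₁) + 1/(A₂E₂)].
|α₁ − α₂|·ΔT = 3.6×10⁻⁶ × 116 = 0.0004176.
1/(A₁E₁) + 1/(A₂E₂) = 1/(550×201×10³) + 1/(1875×111×10³) = 1.385×10⁻⁸ N⁻¹.
So P = 0.0004176 / 1.385×10⁻⁸ = 30.15 kN.

P ≈ 30.2 kN (compressive in the nickel alloy)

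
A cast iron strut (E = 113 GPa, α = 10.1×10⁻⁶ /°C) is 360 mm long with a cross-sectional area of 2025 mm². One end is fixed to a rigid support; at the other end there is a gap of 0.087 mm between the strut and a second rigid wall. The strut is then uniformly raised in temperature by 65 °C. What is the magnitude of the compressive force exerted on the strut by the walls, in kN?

Unrestrained expansion: δ_free = αΔT L = 10.1×10⁻⁶ × 65 × 360 = 0.2363 mm.
After closing the 0.087 mm clearance, 0.2363 − 0.087 = 0.1493 mm of expansion remains to be suppressed by the wall.
Compatibility: PL/(AE) = 0.1493 mm, so σ = P/A = E × (0.1493/360) = 46.88 MPa.
Force on the wall = σA = 46.88 × 2025 mm² = 94.92 kN.

P ≈ 94.9 kN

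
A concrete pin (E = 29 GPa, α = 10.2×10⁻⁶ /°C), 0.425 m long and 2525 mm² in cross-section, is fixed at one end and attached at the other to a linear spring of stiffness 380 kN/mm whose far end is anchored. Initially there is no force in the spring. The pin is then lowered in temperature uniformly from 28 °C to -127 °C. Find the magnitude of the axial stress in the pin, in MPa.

If the spring were absent the pin would shorten by αΔT L = 10.2×10⁻⁶ × 155 × 425 = 0.6719 mm.
Let P be the tensile force in the spring. The pin extends elastically by PL/(AE) and the spring stretches by P/k; together these equal δ_free.
So P = δ_free / [L/(AE) + 1/k] = 0.6719 / [ 425/(2525×29×10³) + 1/(380×10³) ].
P = 0.6719 / 8.436×10⁻⁶ = 79650 N.
σ = P/A = 79650/2525 = 31.55 MPa.

σ ≈ 31.5 MPa (tensile)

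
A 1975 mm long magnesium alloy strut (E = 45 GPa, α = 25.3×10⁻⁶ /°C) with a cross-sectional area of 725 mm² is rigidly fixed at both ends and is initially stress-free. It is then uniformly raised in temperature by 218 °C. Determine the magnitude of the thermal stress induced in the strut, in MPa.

Because both ends are immovable the net strain is zero, and the suppressed thermal strain is αΔT = 25.3×10⁻⁶ × 218 = 5515.4×10⁻⁶.
σ = EαΔT = 45×10³ × 25.3×10⁻⁶ × 218 = 248.2 MPa (compressive; the strut is trying to expand).

σ ≈ 248 MPa (compressive)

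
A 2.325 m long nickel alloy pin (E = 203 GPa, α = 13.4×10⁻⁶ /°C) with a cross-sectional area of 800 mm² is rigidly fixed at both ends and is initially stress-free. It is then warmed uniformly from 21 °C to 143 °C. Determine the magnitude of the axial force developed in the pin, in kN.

P ≈ 265 kN (compressive)

The ends cannot move, so σ = EαΔT = 203×10³ × 13.4×10⁻⁶ × 122 = 331.9 MPa.
P = AEαΔT = 800 × 203×10³ × 13.4×10⁻⁶ × 122 = 265.5 kN (compressive).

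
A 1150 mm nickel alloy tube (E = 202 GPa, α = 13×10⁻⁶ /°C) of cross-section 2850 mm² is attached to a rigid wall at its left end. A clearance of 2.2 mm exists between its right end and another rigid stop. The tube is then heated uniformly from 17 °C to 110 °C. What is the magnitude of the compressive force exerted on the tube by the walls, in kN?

P ≈ 0 kN

If the wall were absent the tube would grow by αΔT L = 13×10⁻⁶ × 93 × 1150 = 1.39 mm.
This is smaller than the 2.2 mm clearance, so the tube expands freely without reaching the stop — the stress is zero.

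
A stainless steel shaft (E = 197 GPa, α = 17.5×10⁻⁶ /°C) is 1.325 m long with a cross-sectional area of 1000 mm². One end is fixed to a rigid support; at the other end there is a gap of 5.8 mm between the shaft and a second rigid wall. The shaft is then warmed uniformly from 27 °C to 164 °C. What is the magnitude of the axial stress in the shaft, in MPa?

Free thermal elongation = αΔT L = 17.5×10⁻⁶ × 137 × 1325 = 3.177 mm.
This is smaller than the 5.8 mm clearance, so the shaft expands freely without reaching the stop — the stress is zero.

σ ≈ 0 MPa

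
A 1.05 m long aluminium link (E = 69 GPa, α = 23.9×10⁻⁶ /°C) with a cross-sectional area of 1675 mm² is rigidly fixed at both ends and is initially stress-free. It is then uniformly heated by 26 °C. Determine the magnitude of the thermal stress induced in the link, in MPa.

With length fixed, the mechanical strain must cancel the thermal strain αΔT = 23.9×10⁻⁶ × 26 = 621.4×10⁻⁶.
Hence σ = E·αΔT = 69×10³ × 621.4×10⁻⁶ = 42.88 MPa, compressive.

σ ≈ 42.9 MPa (compressive)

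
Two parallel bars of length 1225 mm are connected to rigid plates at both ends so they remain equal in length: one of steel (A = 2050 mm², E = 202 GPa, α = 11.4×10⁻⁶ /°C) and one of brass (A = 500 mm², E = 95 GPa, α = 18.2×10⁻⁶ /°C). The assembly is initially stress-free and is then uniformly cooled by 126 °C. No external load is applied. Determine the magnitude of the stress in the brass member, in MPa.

Equilibrium of a rigid end plate with no external load gives equal and opposite internal forces ±P in the two members. Since α_{brass} > α_{steel}, cooling drives the brass into tension and the steel into compression.
Equating the net (thermal + elastic) strains gives |α₁ − α₂|·ΔT = P·[1/(A₁E₁) + 1/(A₂E₂)].
|α₁ − α₂|·ΔT = 6.8×10⁻⁶ × 126 = 0.0008568.
1/(A₁E₁) + 1/(A₂E₂) = 1/(2050×202×10³) + 1/(500×95×10³) = 2.347×10⁻⁸ N⁻¹.
So P = 0.0008568 / 2.347×10⁻⁸ = 36.51 kN.
σ_{brass} = P/A₂ = 36510/500 = 73.02 MPa, tensile.

σ ≈ 73 MPa (tensile)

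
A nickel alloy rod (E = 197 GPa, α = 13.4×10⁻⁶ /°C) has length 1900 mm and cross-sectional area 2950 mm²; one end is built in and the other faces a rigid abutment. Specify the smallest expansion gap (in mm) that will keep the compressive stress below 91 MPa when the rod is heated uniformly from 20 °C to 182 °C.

Free expansion if unrestrained: δ_free = αΔT L = 13.4×10⁻⁶ × 162 × 1900 = 4.125 mm.
A stress of 91 MPa corresponds to the wall pushing the rod back by σL/E = 91×1900/(197×10³) = 0.8777 mm.
So the gap has to take up the difference, g_min = δ_free − σL/E = 4.125 − 0.8777 = 3.247 mm.

g ≈ 3.25 mm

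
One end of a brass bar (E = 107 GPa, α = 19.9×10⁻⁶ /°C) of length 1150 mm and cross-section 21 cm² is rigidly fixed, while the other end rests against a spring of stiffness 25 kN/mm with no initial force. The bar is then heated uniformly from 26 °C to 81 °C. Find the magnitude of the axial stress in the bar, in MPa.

σ ≈ 13.3 MPa (compressive)

The unrestrained thermal change is αΔT L = 19.9×10⁻⁶ × 55 × 1150 = 1.259 mm.
Let P be the compressive force at the spring. The bar shortens elastically by PL/(AE) and the spring compresses by P/k; together these equal δ_free.
P [ L/(AE) + 1/k ] = δ_free → P [ 1150/(2100×107×10³) + 1/(25×10³) ] = 1.259.
P = 1.259 / 4.512×10⁻⁵ = 27900 N.
σ = P/A = 27900/2100 = 13.28 MPa.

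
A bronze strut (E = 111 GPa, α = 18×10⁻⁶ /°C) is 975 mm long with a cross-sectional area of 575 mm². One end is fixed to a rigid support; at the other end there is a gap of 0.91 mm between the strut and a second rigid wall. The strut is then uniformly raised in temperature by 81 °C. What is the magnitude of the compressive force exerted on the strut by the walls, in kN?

P ≈ 33.5 kN

If the wall were absent the strut would grow by αΔT L = 18×10⁻⁶ × 81 × 975 = 1.422 mm.
This exceeds the 0.91 mm gap, so the wall pushes back. The portion of expansion that must be recovered elastically is δ_free − gap = 1.422 − 0.91 = 0.5116 mm.
That suppressed elongation corresponds to σ = E·Δ/L = 111×10³ × 0.5116/975 = 58.24 MPa.
P = σA = 58.24 × 575 = 33.49 kN.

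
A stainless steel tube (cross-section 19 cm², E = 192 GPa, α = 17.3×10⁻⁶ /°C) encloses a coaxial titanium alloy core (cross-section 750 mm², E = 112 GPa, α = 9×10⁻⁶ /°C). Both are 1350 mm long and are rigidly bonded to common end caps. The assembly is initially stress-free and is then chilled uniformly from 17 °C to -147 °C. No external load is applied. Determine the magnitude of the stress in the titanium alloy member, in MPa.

σ ≈ 124 MPa (compressive)

The stainless steel has the larger α, so on cooling it would change length more than the titanium alloy if both were free. The rigid plates force a common final length, so the stainless steel is put into tension and the titanium alloy into compression, with equal and opposite forces P (no external load).
Equating the net (thermal + elastic) strains gives |α₁ − α₂|·ΔT = P·[1/(A₁E₁) + 1/(A₂E₂)].
|α₁ − α₂|·ΔT = 8.3×10⁻⁶ × 164 = 0.001361.
1/(A₁E₁) + 1/(A₂E₂) = 1/(1900×192×10³) + 1/(750×112×10³) = 1.465×10⁻⁸ N⁻¹.
So P = 0.001361 / 1.465×10⁻⁸ = 92.94 kN.
σ_{titanium alloy} = P/A₂ = 92940/750 = 123.9 MPa, compressive.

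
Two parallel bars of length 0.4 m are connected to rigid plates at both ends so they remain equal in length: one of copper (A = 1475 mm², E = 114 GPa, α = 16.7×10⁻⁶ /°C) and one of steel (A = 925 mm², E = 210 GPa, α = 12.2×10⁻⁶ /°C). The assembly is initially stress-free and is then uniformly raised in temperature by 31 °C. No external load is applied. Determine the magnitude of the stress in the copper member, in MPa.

Both members must finish at the same length. With the larger α, the copper tends to over-expand; the plates restrain it, putting the copper in compression and the steel in tension. With no external load the two internal forces are equal and opposite, magnitude P.
Compatibility of the two members (thermal + elastic change equal): (α₁ − α₂)ΔT = P·[1/(A₁E₁) + 1/(A₂E₂)].
|α₁ − α₂|·ΔT = 4.5×10⁻⁶ × 31 = 0.0001395.
1/(A₁E₁) + 1/(A₂E₂) = 1/(1475×114×10³) + 1/(925×210×10³) = 1.11×10⁻⁸ N⁻¹.
So P = 0.0001395 / 1.11×10⁻⁸ = 12.57 kN.
σ_{copper} = P/A₁ = 12570/1475 = 8.524 MPa, compressive.

σ ≈ 8.52 MPa (compressive)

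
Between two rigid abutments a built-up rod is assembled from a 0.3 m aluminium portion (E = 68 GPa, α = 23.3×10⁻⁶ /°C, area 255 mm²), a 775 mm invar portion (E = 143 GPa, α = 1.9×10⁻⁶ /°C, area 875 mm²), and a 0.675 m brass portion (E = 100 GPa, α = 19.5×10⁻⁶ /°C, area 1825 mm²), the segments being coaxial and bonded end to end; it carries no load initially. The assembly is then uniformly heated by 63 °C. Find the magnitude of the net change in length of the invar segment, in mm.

|ΔL| ≈ 0.218 mm

Free thermal expansion of the whole bar: Σ αᵢΔT Lᵢ = 23.3×10⁻⁶×63×300 + 1.9×10⁻⁶×63×775 + 19.5×10⁻⁶×63×675 = 1.362 mm.
The rigid supports impose zero overall length change; the single axial force P common to all segments must satisfy P Σ Lᵢ/(AᵢEᵢ) = δ_free.
Σ Lᵢ/(AᵢEᵢ) = 300/(255×68×10³) + 775/(875×143×10³) + 675/(1825×100×10³) = 2.719×10⁻⁵ mm/N.
P = 1.362 / 2.719×10⁻⁵ = 50100 N = 50.1 kN, compressive.
For the invar segment, free thermal change = 1.9×10⁻⁶×63×775 = 0.09277 mm and elastic change from P = 50100×775/(875×143×10³) = 0.3103 mm; these oppose, so the net change is 0.218 mm (segment shortens).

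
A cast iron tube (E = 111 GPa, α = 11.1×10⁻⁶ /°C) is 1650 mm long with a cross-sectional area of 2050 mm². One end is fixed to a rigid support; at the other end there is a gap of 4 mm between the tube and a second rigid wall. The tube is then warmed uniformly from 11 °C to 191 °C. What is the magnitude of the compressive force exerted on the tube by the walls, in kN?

Unrestrained expansion: δ_free = αΔT L = 11.1×10⁻⁶ × 180 × 1650 = 3.297 mm.
This is smaller than the 4 mm clearance, so the tube expands freely without reaching the stop — the stress is zero.

P ≈ 0 kN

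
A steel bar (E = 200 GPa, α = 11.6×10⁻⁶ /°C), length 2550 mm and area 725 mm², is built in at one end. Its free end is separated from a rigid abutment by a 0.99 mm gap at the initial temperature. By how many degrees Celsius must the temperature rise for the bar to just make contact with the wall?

ΔT ≈ 33.5 °C

The gap closes when αΔT L = 0.99 mm, since the bar is still unstressed at that instant.
ΔT = 0.99 / (11.6×10⁻⁶ × 2550) = 33.47 °C.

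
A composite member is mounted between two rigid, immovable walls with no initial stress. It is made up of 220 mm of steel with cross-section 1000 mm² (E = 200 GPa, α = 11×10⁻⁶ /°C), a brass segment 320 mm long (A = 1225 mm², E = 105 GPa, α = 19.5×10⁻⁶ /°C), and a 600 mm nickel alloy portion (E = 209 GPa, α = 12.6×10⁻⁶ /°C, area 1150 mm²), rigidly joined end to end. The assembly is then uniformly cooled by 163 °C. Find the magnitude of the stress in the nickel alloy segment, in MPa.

With the walls removed the bar would change length by δ_free = Σ αᵢΔT Lᵢ = 11×10⁻⁶×163×220 + 19.5×10⁻⁶×163×320 + 12.6×10⁻⁶×163×600 = 2.644 mm.
The rigid supports impose zero overall length change; the single axial force P common to all segments must satisfy P Σ Lᵢ/(AᵢEᵢ) = δ_free.
Σ Lᵢ/(AᵢEᵢ) = 220/(1000×200×10³) + 320/(1225×105×10³) + 600/(1150×209×10³) = 6.084×10⁻⁶ mm/N.
So P = 2.644 / 6.084×10⁻⁶ = 434.5 kN, tensile.
σ_{nickel alloy} = P / A = 434500 / 1150 = 377.9 MPa.

σ ≈ 378 MPa (tensile)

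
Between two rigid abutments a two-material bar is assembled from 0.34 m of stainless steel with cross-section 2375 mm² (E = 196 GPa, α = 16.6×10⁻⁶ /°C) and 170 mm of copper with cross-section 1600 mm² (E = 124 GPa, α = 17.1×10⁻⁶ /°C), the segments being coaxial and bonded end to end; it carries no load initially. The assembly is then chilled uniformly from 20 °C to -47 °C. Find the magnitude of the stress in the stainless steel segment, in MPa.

If the supports were absent, the total length change would be Σ αᵢΔT Lᵢ = 16.6×10⁻⁶×67×340 + 17.1×10⁻⁶×67×170 = 0.5729 mm.
The walls prevent any net length change, so an axial force P (same in every segment) develops. Compatibility: P · Σ Lᵢ/(AᵢEᵢ) = δ_free.
The series flexibility is Σ Lᵢ/(AᵢEᵢ) = 340/(2375×196×10³) + 170/(1600×124×10³) = 1.587×10⁻⁶ mm/N.
Hence P = δ_free / Σ(L/AE) = 0.5729/1.587×10⁻⁶ = 360.9 kN (tensile).
σ_{stainless steel} = P / A = 360900 / 2375 = 152 MPa.

σ ≈ 152 MPa (tensile)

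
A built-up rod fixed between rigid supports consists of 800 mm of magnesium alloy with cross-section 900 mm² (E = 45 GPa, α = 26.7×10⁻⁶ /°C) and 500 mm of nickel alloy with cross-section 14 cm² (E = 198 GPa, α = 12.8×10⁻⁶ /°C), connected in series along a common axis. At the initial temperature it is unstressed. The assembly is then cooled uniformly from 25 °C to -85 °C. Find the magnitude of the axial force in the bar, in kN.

If the supports were absent, the total length change would be Σ αᵢΔT Lᵢ = 26.7×10⁻⁶×110×800 + 12.8×10⁻⁶×110×500 = 3.054 mm.
The rigid supports impose zero overall length change; the single axial force P common to all segments must satisfy P Σ Lᵢ/(AᵢEᵢ) = δ_free.
The series flexibility is Σ Lᵢ/(AᵢEᵢ) = 800/(900×45×10³) + 500/(1400×198×10³) = 2.156×10⁻⁵ mm/N.
Hence P = δ_free / Σ(L/AE) = 3.054/2.156×10⁻⁵ = 141.7 kN (tensile).

P ≈ 142 kN (tensile)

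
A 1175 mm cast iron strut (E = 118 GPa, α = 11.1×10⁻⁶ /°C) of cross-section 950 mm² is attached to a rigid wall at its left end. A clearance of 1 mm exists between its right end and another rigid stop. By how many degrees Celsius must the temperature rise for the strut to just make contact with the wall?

The gap closes when αΔT L = 1 mm, since the strut is still unstressed at that instant.
ΔT = 1 / (11.1×10⁻⁶ × 1175) = 76.67 °C.

ΔT ≈ 76.7 °C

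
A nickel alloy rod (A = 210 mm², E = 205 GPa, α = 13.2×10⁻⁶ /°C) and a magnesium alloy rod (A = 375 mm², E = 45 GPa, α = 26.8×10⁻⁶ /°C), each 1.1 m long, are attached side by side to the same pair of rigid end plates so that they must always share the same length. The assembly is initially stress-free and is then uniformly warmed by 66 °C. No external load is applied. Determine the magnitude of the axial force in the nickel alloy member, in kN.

P ≈ 10.9 kN (tensile in the nickel alloy)

Equilibrium of a rigid end plate with no external load gives equal and opposite internal forces ±P in the two members. Since α_{magnesium alloy} > α_{nickel alloy}, heating drives the magnesium alloy into compression and the nickel alloy into tension.
Setting the final lengths equal and cancelling L: (α₁ − α₂)ΔT = P/(A₁E₁) + P/(A₂E₂).
|α₁ − α₂|·ΔT = 13.6×10⁻⁶ × 66 = 0.0008976.
1/(A₁E₁) + 1/(A₂E₂) = 1/(210×205×10³) + 1/(375×45×10³) = 8.249×10⁻⁸ N⁻¹.
So P = 0.0008976 / 8.249×10⁻⁸ = 10.88 kN.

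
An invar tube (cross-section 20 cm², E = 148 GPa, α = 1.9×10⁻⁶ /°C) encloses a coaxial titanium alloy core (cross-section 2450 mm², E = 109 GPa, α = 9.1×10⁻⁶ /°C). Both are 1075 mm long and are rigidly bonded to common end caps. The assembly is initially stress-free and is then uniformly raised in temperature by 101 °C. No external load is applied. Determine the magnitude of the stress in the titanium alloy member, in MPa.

σ ≈ 41.7 MPa (compressive)

Both members must finish at the same length. With the larger α, the titanium alloy tends to over-expand; the plates restrain it, putting the titanium alloy in compression and the invar in tension. With no external load the two internal forces are equal and opposite, magnitude P.
Equating the net (thermal + elastic) strains gives |α₁ − α₂|·ΔT = P·[1/(A₁E₁) + 1/(A₂E₂)].
|α₁ − α₂|·ΔT = 7.2×10⁻⁶ × 101 = 0.0007272.
1/(A₁E₁) + 1/(A₂E₂) = 1/(2000×148×10³) + 1/(2450×109×10³) = 7.123×10⁻⁹ N⁻¹.
P = 0.0007272 / 7.123×10⁻⁹ = 102100 N = 102.1 kN.
σ_{titanium alloy} = P/A₂ = 102100/2450 = 41.67 MPa, compressive.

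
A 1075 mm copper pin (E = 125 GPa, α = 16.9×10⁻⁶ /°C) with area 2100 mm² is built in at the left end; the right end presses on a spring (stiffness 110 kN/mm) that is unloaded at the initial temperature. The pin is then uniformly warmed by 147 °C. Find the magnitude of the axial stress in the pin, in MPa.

If the spring were absent the pin would lengthen by αΔT L = 16.9×10⁻⁶ × 147 × 1075 = 2.671 mm.
With a force P in the spring, the elastic change of the pin is PL/(AE) and that of the spring is P/k; compatibility requires their sum to equal δ_free.
So P = δ_free / [L/(AE) + 1/k] = 2.671 / [ 1075/(2100×125×10³) + 1/(110×10³) ].
P = 2.671 / 1.319×10⁻⁵ = 202500 N.
σ = P/A = 202500/2100 = 96.44 MPa.

σ ≈ 96.4 MPa (compressive)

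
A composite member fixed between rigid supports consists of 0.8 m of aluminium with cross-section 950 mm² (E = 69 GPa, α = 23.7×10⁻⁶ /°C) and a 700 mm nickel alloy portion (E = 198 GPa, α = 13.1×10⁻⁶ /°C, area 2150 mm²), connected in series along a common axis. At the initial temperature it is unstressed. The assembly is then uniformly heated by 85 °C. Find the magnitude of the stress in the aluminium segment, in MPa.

Free thermal expansion of the whole bar: Σ αᵢΔT Lᵢ = 23.7×10⁻⁶×85×800 + 13.1×10⁻⁶×85×700 = 2.391 mm.
The rigid supports impose zero overall length change; the single axial force P common to all segments must satisfy P Σ Lᵢ/(AᵢEᵢ) = δ_free.
Σ Lᵢ/(AᵢEᵢ) = 800/(950×69×10³) + 700/(2150×198×10³) = 1.385×10⁻⁵ mm/N.
P = 2.391 / 1.385×10⁻⁵ = 172700 N = 172.7 kN, compressive.
σ_{aluminium} = P / A = 172700 / 950 = 181.7 MPa.

σ ≈ 182 MPa (compressive)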